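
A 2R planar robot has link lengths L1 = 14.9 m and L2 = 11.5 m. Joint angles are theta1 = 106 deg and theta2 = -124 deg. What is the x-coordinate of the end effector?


Convert angles to radians: theta1 = 1.85, theta2 = -2.1642
x = L1*cos(theta1) + L2*cos(theta1+theta2)
x = -4.107 + 10.9371
x = 6.8302


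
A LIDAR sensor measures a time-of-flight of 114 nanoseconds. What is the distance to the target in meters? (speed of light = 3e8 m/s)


tof = 114 ns = 1.14e-07 s
dist = c * tof / 2
= 3e8 * 1.14e-07 / 2
= 17.1 m


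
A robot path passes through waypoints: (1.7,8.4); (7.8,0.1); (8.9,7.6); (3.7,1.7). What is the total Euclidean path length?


Segment lengths:
  seg1 = sqrt((6.1)^2 + (-8.3)^2) = 10.3005
  seg2 = sqrt((1.1)^2 + (7.5)^2) = 7.5802
  seg3 = sqrt((-5.2)^2 + (-5.9)^2) = 7.8645
Total = 25.7452


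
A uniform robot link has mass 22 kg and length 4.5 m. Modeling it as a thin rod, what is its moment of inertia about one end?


I = (1/3) * m * L^2
= (1/3) * 22 * 4.5^2
= 0.333333 * 22 * 20.25
= 148.5 kg*m^2


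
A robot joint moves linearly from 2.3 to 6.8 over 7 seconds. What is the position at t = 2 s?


s = t/T = 2/7 = 0.2857
p(t) = p0 + (pf-p0)*s
= 2.3 + (6.8 - 2.3) * 0.2857
= 3.5857


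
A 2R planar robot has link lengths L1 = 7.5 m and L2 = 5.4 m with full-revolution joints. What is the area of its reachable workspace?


r_max = L1 + L2 = 12.9 m
r_min = |L1 - L2| = 2.1 m
Area = pi*(r_max^2 - r_min^2)
= pi*(166.41 - 4.41)
= pi * 162.0
= 508.938 m^2


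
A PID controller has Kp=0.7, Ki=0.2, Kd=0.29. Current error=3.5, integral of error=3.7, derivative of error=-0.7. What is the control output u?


u = Kp*e + Ki*int(e) + Kd*de/dt
= 0.7*3.5 + 0.2*3.7 + 0.29*(-0.7)
= 2.45 + 0.74 + -0.203
= 2.987


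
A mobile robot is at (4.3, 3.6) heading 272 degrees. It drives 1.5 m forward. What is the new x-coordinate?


x_new = x0 + d*cos(theta)
= 4.3 + 1.5*cos(272)
= 4.3 + 0.0523
= 4.3523


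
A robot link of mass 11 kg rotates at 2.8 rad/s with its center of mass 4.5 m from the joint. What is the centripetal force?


F = m * omega^2 * r
= 11 * 2.8^2 * 4.5
= 11 * 7.84 * 4.5
= 388.08 N


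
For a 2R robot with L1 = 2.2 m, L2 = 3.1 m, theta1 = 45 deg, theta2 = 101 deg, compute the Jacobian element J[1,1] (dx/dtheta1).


J[1,1] = -L1*sin(t1) - L2*sin(t1+t2)
= -2.2*sin(45) - 3.1*sin(146)
= -3.2891


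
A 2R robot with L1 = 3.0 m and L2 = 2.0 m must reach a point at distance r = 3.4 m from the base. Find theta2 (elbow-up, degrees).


cos(theta2) = (r^2 - L1^2 - L2^2) / (2*L1*L2)
cos(theta2) = (11.56 - 9.0 - 4.0) / 12.0
cos(theta2) = -0.12
theta2 = 96.8921 degrees


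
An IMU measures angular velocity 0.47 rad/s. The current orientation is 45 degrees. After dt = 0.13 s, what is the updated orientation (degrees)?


delta_theta = w * dt = 0.47 * 0.13 = 0.0611 rad
= 3.5008 deg
theta_new = 45 + 3.5008 = 48.5008 deg


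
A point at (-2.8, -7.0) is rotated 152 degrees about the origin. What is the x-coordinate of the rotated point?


x' = x*cos(theta) - y*sin(theta)
cos(152 deg) = -0.8829, sin(152 deg) = 0.4695
x' = -2.8 * -0.8829 - -7.0 * 0.4695
= 2.4723 - -3.2863
= 5.7586


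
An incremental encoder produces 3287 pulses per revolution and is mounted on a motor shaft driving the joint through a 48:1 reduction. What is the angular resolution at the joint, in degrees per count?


counts per rev = 3287
effective counts at joint = 3287 * 48 = 157776
resolution = 360 / 157776
= 0.0023 deg/count


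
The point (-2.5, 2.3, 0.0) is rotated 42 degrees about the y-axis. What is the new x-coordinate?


Rotation about y-axis: x' = x*cos(theta) + z*sin(theta)
= -2.5 * 0.7431 + 0.0 * 0.6691
= -1.8579


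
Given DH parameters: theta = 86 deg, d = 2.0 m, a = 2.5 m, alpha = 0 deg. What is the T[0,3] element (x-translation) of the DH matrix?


T[0,3] = a * cos(theta)
= 2.5 * cos(86 deg)
= 2.5 * 0.0698
= 0.1744


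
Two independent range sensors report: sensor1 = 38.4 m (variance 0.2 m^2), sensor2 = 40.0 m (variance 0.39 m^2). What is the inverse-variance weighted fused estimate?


w1 = (1/var1) / (1/var1 + 1/var2)
   = 5.0 / (5.0 + 2.5641) = 0.661
w2 = 1 - w1 = 0.339
fused = w1*s1 + w2*s2 = 25.3831 + 13.5593
= 38.9424 m


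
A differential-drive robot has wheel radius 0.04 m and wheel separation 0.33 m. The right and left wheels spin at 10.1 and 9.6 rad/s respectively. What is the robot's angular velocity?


vR = r*wR = 0.04*10.1 = 0.404 m/s
vL = r*wL = 0.04*9.6 = 0.384 m/s
v = (vR+vL)/2 = 0.394 m/s
omega = (vR-vL)/L = 0.0606 rad/s
angular velocity = 0.0606 rad/s


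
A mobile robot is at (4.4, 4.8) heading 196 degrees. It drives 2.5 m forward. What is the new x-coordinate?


x_new = x0 + d*cos(theta)
= 4.4 + 2.5*cos(196)
= 4.4 + -2.4032
= 1.9968


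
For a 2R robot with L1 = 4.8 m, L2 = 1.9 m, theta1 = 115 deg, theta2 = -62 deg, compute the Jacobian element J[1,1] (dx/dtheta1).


J[1,1] = -L1*sin(t1) - L2*sin(t1+t2)
= -4.8*sin(115) - 1.9*sin(53)
= -5.8677


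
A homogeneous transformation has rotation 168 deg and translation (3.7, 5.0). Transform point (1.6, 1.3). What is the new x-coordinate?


x' = cos(theta)*px - sin(theta)*py + tx
= -0.9781*1.6 - 0.2079*1.3 + 3.7
= 1.8647


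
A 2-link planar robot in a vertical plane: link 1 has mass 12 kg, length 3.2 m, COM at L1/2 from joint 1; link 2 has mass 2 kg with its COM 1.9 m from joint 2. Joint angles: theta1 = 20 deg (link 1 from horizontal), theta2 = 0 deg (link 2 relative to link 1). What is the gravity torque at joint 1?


Horizontal distance from joint 1 to link-1 COM:
  x_c1 = (L1/2)*cos(t1) = 1.6 * 0.9397 = 1.5035 m
Horizontal distance from joint 1 to link-2 COM:
  x_c2 = L1*cos(t1) + Lc2*cos(t1+t2)
       = 3.2*0.9397 + 1.9*0.9397 = 4.7924 m
tau1 = m1*g*x_c1 + m2*g*x_c2
     = 12*9.81*1.5035 + 2*9.81*4.7924
     = 176.993 + 94.0275
     = 271.0205 Nm


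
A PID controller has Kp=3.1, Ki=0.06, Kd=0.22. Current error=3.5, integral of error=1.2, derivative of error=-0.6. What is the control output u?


u = Kp*e + Ki*int(e) + Kd*de/dt
= 3.1*3.5 + 0.06*1.2 + 0.22*(-0.6)
= 10.85 + 0.072 + -0.132
= 10.79


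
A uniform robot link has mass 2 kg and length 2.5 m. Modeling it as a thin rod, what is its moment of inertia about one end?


I = (1/3) * m * L^2
= (1/3) * 2 * 2.5^2
= 0.333333 * 2 * 6.25
= 4.1667 kg*m^2


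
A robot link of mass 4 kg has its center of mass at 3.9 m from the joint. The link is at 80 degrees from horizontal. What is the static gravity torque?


tau = m*g*L*cos(angle)
= 4 * 9.81 * 3.9 * cos(80 deg)
= 4 * 9.81 * 3.9 * 0.1736
= 26.5744 Nm


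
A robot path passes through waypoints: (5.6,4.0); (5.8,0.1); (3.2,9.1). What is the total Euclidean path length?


Segment lengths:
  seg1 = sqrt((0.2)^2 + (-3.9)^2) = 3.9051
  seg2 = sqrt((-2.6)^2 + (9.0)^2) = 9.368
Total = 13.2732


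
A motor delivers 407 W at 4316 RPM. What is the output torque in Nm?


omega = 4316 * 2*pi/60 = 451.9705 rad/s
tau = P / omega = 407 / 451.9705
= 0.9005 Nm


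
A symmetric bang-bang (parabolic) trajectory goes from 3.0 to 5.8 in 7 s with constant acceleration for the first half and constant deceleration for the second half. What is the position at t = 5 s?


Symmetric rest-to-rest: each phase covers (pf-p0)/2 in time T/2. 0.5*a*(T/2)^2 = (pf-p0)/2 => a = 4*(pf-p0)/T^2
a = 4*(5.8-3.0)/7^2 = 0.2286
t = 5 is in the deceleration phase (t > T/2).
p = pf - 0.5*a*(T-t)^2 = 5.8 - 0.5*0.2286*2^2
= 5.3429


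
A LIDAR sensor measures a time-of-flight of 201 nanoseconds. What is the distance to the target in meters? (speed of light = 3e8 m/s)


tof = 201 ns = 2.01e-07 s
dist = c * tof / 2
= 3e8 * 2.01e-07 / 2
= 30.15 m


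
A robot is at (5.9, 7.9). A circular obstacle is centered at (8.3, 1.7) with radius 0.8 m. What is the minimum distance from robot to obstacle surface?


center_dist = sqrt((5.9-8.3)^2 + (7.9-1.7)^2)
= sqrt(5.76 + 38.44)
= 6.6483
min_dist = center_dist - radius = 6.6483 - 0.8 = 5.8483 m


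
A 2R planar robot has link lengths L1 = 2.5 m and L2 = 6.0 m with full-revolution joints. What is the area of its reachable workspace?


r_max = L1 + L2 = 8.5 m
r_min = |L1 - L2| = 3.5 m
Area = pi*(r_max^2 - r_min^2)
= pi*(72.25 - 12.25)
= pi * 60.0
= 188.4956 m^2


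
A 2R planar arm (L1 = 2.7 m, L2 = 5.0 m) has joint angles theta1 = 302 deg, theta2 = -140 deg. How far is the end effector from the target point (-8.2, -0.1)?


End effector via forward kinematics:
x = L1*cos(t1) + L2*cos(t1+t2) = -3.3245
y = L1*sin(t1) + L2*sin(t1+t2) = -0.7446
Distance to target:
d = sqrt((-8.2 - -3.3245)^2 + (-0.1 - -0.7446)^2)
= sqrt(23.7705 + 0.4156)
= 4.9179 m


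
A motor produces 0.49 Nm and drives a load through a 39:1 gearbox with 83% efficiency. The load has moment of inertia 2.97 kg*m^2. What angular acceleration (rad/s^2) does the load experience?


tau_out = tau_motor * N * eta
= 0.49 * 39 * 0.83 = 15.8613 Nm
alpha = tau_out / I = 15.8613 / 2.97
= 5.3405 rad/s^2


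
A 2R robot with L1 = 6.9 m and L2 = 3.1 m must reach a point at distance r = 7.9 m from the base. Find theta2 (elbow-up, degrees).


cos(theta2) = (r^2 - L1^2 - L2^2) / (2*L1*L2)
cos(theta2) = (62.41 - 47.61 - 9.61) / 42.78
cos(theta2) = 0.121318
theta2 = 83.0318 degrees


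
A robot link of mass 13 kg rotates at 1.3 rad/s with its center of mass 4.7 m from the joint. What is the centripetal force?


F = m * omega^2 * r
= 13 * 1.3^2 * 4.7
= 13 * 1.69 * 4.7
= 103.259 N


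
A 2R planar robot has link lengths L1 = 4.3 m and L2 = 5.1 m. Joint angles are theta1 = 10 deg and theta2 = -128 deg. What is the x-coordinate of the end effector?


Convert angles to radians: theta1 = 0.1745, theta2 = -2.234
x = L1*cos(theta1) + L2*cos(theta1+theta2)
x = 4.2347 + -2.3943
x = 1.8404


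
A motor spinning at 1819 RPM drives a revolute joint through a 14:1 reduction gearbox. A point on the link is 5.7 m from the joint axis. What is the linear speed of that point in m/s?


omega_motor = 1819 * 2*pi/60 = 190.4852 rad/s
omega_joint = omega_motor / 14 = 13.6061 rad/s
v = omega_joint * r = 13.6061 * 5.7
= 77.5547 m/s


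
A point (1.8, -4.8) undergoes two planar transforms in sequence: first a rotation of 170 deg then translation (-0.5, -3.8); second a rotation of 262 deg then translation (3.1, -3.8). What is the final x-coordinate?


After transform 1:
x1 = cos(170)*1.8 - sin(170)*-4.8 + -0.5 = -1.4391
y1 = sin(170)*1.8 + cos(170)*-4.8 + -3.8 = 1.2396
After transform 2:
x2 = cos(262)*-1.4391 - sin(262)*1.2396 + 3.1
= 4.5279


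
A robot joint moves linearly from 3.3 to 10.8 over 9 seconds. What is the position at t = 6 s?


s = t/T = 6/9 = 0.6667
p(t) = p0 + (pf-p0)*s
= 3.3 + (10.8 - 3.3) * 0.6667
= 8.3


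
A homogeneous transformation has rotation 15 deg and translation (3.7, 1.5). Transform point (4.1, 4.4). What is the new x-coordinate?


x' = cos(theta)*px - sin(theta)*py + tx
= 0.9659*4.1 - 0.2588*4.4 + 3.7
= 6.5215


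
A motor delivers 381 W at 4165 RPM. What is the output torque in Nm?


omega = 4165 * 2*pi/60 = 436.1578 rad/s
tau = P / omega = 381 / 436.1578
= 0.8735 Nm


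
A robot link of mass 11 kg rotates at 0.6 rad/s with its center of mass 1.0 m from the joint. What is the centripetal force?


F = m * omega^2 * r
= 11 * 0.6^2 * 1.0
= 11 * 0.36 * 1.0
= 3.96 N


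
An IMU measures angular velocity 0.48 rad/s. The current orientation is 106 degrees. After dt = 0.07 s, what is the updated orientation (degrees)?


delta_theta = w * dt = 0.48 * 0.07 = 0.0336 rad
= 1.9251 deg
theta_new = 106 + 1.9251 = 107.9251 deg


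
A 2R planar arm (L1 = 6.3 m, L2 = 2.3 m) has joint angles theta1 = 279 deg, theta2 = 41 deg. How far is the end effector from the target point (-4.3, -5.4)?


End effector via forward kinematics:
x = L1*cos(t1) + L2*cos(t1+t2) = 2.7474
y = L1*sin(t1) + L2*sin(t1+t2) = -7.7008
Distance to target:
d = sqrt((-4.3 - 2.7474)^2 + (-5.4 - -7.7008)^2)
= sqrt(49.6664 + 5.2939)
= 7.4135 m


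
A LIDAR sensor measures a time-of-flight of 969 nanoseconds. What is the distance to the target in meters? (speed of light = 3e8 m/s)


tof = 969 ns = 9.69e-07 s
dist = c * tof / 2
= 3e8 * 9.69e-07 / 2
= 145.35 m


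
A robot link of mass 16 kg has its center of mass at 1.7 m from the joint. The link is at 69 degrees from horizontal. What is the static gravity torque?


tau = m*g*L*cos(angle)
= 16 * 9.81 * 1.7 * cos(69 deg)
= 16 * 9.81 * 1.7 * 0.3584
= 95.624 Nm


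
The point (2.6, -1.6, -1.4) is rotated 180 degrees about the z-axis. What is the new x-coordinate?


Rotation about z-axis: x' = x*cos(theta) - y*sin(theta)
= 2.6 * -1.0 - -1.6 * 0.0
= -2.6


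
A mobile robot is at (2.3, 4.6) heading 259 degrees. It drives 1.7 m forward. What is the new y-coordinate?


y_new = y0 + d*sin(theta)
= 4.6 + 1.7*sin(259)
= 4.6 + -1.6688
= 2.9312


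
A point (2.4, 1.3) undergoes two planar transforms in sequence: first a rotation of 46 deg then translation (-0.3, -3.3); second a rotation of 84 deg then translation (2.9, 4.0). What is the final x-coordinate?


After transform 1:
x1 = cos(46)*2.4 - sin(46)*1.3 + -0.3 = 0.432
y1 = sin(46)*2.4 + cos(46)*1.3 + -3.3 = -0.6705
After transform 2:
x2 = cos(84)*0.432 - sin(84)*-0.6705 + 2.9
= 3.612


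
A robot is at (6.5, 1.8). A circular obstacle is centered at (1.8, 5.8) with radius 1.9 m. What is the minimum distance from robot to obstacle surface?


center_dist = sqrt((6.5-1.8)^2 + (1.8-5.8)^2)
= sqrt(22.09 + 16.0)
= 6.1717
min_dist = center_dist - radius = 6.1717 - 1.9 = 4.2717 m


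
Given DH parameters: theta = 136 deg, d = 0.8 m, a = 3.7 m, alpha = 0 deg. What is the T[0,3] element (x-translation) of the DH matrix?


T[0,3] = a * cos(theta)
= 3.7 * cos(136 deg)
= 3.7 * -0.7193
= -2.6616


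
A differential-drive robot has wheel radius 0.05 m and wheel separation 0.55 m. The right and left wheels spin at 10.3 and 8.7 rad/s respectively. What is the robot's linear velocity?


vR = r*wR = 0.05*10.3 = 0.515 m/s
vL = r*wL = 0.05*8.7 = 0.435 m/s
v = (vR+vL)/2 = 0.475 m/s
omega = (vR-vL)/L = 0.1455 rad/s
linear velocity = 0.475 m/s


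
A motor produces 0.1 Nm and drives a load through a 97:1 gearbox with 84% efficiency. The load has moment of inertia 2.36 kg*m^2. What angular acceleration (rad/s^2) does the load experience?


tau_out = tau_motor * N * eta
= 0.1 * 97 * 0.84 = 8.148 Nm
alpha = tau_out / I = 8.148 / 2.36
= 3.4525 rad/s^2


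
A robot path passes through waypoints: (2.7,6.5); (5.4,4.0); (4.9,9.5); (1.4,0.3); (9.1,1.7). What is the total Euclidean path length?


Segment lengths:
  seg1 = sqrt((2.7)^2 + (-2.5)^2) = 3.6797
  seg2 = sqrt((-0.5)^2 + (5.5)^2) = 5.5227
  seg3 = sqrt((-3.5)^2 + (-9.2)^2) = 9.8433
  seg4 = sqrt((7.7)^2 + (1.4)^2) = 7.8262
Total = 26.8719


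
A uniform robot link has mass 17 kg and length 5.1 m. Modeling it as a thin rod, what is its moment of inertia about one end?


I = (1/3) * m * L^2
= (1/3) * 17 * 5.1^2
= 0.333333 * 17 * 26.01
= 147.39 kg*m^2


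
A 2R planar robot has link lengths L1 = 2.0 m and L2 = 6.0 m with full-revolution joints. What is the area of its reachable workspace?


r_max = L1 + L2 = 8.0 m
r_min = |L1 - L2| = 4.0 m
Area = pi*(r_max^2 - r_min^2)
= pi*(64.0 - 16.0)
= pi * 48.0
= 150.7964 m^2


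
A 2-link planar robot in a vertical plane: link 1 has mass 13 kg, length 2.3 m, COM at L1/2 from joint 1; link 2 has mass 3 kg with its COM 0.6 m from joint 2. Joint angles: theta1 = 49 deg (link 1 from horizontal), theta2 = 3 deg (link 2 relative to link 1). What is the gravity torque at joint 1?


Horizontal distance from joint 1 to link-1 COM:
  x_c1 = (L1/2)*cos(t1) = 1.15 * 0.6561 = 0.7545 m
Horizontal distance from joint 1 to link-2 COM:
  x_c2 = L1*cos(t1) + Lc2*cos(t1+t2)
       = 2.3*0.6561 + 0.6*0.6157 = 1.8783 m
tau1 = m1*g*x_c1 + m2*g*x_c2
     = 13*9.81*0.7545 + 3*9.81*1.8783
     = 96.2173 + 55.2793
     = 151.4966 Nm


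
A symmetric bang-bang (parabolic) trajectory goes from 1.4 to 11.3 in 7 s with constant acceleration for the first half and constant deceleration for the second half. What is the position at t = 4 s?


Symmetric rest-to-rest: each phase covers (pf-p0)/2 in time T/2. 0.5*a*(T/2)^2 = (pf-p0)/2 => a = 4*(pf-p0)/T^2
a = 4*(11.3-1.4)/7^2 = 0.8082
t = 4 is in the deceleration phase (t > T/2).
p = pf - 0.5*a*(T-t)^2 = 11.3 - 0.5*0.8082*3^2
= 7.6633


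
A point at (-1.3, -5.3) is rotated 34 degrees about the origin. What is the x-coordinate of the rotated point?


x' = x*cos(theta) - y*sin(theta)
cos(34 deg) = 0.829, sin(34 deg) = 0.5592
x' = -1.3 * 0.829 - -5.3 * 0.5592
= -1.0777 - -2.9637
= 1.886


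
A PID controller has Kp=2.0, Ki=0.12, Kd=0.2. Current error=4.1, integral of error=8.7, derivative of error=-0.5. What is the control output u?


u = Kp*e + Ki*int(e) + Kd*de/dt
= 2.0*4.1 + 0.12*8.7 + 0.2*(-0.5)
= 8.2 + 1.044 + -0.1
= 9.144


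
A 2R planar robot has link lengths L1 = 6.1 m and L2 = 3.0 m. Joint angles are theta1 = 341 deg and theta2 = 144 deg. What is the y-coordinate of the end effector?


Convert angles to radians: theta1 = 5.9516, theta2 = 2.5133
y = L1*sin(theta1) + L2*sin(theta1+theta2)
y = -1.986 + 2.4575
y = 0.4715


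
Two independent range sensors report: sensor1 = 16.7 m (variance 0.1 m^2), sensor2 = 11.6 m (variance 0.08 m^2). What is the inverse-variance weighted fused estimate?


w1 = (1/var1) / (1/var1 + 1/var2)
   = 10.0 / (10.0 + 12.5) = 0.4444
w2 = 1 - w1 = 0.5556
fused = w1*s1 + w2*s2 = 7.4222 + 6.4444
= 13.8667 m


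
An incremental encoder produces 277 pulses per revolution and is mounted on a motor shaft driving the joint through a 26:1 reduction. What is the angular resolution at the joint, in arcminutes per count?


counts per rev = 277
effective counts at joint = 277 * 26 = 7202
resolution = 360*60 / 7202
= 2.9992 arcmin/count


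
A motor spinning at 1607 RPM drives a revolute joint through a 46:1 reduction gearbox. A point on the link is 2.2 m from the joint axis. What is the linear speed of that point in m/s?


omega_motor = 1607 * 2*pi/60 = 168.2846 rad/s
omega_joint = omega_motor / 46 = 3.6584 rad/s
v = omega_joint * r = 3.6584 * 2.2
= 8.0484 m/s


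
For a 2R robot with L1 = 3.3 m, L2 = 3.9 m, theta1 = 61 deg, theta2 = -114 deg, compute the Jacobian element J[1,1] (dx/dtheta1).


J[1,1] = -L1*sin(t1) - L2*sin(t1+t2)
= -3.3*sin(61) - 3.9*sin(-53)
= 0.2284


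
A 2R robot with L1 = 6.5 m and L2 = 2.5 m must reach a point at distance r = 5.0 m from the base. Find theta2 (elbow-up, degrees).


cos(theta2) = (r^2 - L1^2 - L2^2) / (2*L1*L2)
cos(theta2) = (25.0 - 42.25 - 6.25) / 32.5
cos(theta2) = -0.723077
theta2 = 136.3091 degrees


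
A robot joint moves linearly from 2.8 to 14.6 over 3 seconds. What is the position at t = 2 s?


s = t/T = 2/3 = 0.6667
p(t) = p0 + (pf-p0)*s
= 2.8 + (14.6 - 2.8) * 0.6667
= 10.6667


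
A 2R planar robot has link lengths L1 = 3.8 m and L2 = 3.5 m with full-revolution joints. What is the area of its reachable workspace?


r_max = L1 + L2 = 7.3 m
r_min = |L1 - L2| = 0.3 m
Area = pi*(r_max^2 - r_min^2)
= pi*(53.29 - 0.09)
= pi * 53.2
= 167.1327 m^2


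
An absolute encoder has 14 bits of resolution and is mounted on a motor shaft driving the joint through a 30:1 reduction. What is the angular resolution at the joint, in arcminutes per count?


counts = 2^14 = 16384
effective counts at joint = 16384 * 30 = 491520
resolution = 360*60 / 491520
= 0.0439 arcmin/count


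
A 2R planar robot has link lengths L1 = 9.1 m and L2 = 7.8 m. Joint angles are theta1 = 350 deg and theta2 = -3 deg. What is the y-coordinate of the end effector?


Convert angles to radians: theta1 = 6.1087, theta2 = -0.0524
y = L1*sin(theta1) + L2*sin(theta1+theta2)
y = -1.5802 + -1.7546
y = -3.3348


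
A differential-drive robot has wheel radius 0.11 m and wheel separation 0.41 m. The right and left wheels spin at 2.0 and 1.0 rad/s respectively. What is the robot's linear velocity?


vR = r*wR = 0.11*2.0 = 0.22 m/s
vL = r*wL = 0.11*1.0 = 0.11 m/s
v = (vR+vL)/2 = 0.165 m/s
omega = (vR-vL)/L = 0.2683 rad/s
linear velocity = 0.165 m/s


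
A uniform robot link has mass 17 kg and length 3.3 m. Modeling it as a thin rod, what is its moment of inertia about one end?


I = (1/3) * m * L^2
= (1/3) * 17 * 3.3^2
= 0.333333 * 17 * 10.89
= 61.71 kg*m^2


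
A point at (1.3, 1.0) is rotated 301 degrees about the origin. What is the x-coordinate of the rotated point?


x' = x*cos(theta) - y*sin(theta)
cos(301 deg) = 0.515, sin(301 deg) = -0.8572
x' = 1.3 * 0.515 - 1.0 * -0.8572
= 0.6695 - -0.8572
= 1.5267


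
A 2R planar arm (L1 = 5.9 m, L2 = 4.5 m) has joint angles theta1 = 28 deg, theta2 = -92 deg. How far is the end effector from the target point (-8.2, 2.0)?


End effector via forward kinematics:
x = L1*cos(t1) + L2*cos(t1+t2) = 7.1821
y = L1*sin(t1) + L2*sin(t1+t2) = -1.2747
Distance to target:
d = sqrt((-8.2 - 7.1821)^2 + (2.0 - -1.2747)^2)
= sqrt(236.6078 + 10.7236)
= 15.7268 m


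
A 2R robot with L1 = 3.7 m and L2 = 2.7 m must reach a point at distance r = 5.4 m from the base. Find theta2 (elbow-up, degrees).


cos(theta2) = (r^2 - L1^2 - L2^2) / (2*L1*L2)
cos(theta2) = (29.16 - 13.69 - 7.29) / 19.98
cos(theta2) = 0.409409
theta2 = 65.8323 degrees


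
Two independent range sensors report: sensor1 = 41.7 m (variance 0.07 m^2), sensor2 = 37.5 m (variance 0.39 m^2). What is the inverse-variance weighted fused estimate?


w1 = (1/var1) / (1/var1 + 1/var2)
   = 14.2857 / (14.2857 + 2.5641) = 0.8478
w2 = 1 - w1 = 0.1522
fused = w1*s1 + w2*s2 = 35.3543 + 5.7065
= 41.0609 m


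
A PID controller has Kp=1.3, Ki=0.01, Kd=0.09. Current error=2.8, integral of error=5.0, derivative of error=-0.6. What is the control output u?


u = Kp*e + Ki*int(e) + Kd*de/dt
= 1.3*2.8 + 0.01*5.0 + 0.09*(-0.6)
= 3.64 + 0.05 + -0.054
= 3.636


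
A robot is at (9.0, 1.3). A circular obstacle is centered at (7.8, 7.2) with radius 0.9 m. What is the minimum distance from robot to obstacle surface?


center_dist = sqrt((9.0-7.8)^2 + (1.3-7.2)^2)
= sqrt(1.44 + 34.81)
= 6.0208
min_dist = center_dist - radius = 6.0208 - 0.9 = 5.1208 m


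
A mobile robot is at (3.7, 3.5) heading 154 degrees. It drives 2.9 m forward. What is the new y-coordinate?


y_new = y0 + d*sin(theta)
= 3.5 + 2.9*sin(154)
= 3.5 + 1.2713
= 4.7713


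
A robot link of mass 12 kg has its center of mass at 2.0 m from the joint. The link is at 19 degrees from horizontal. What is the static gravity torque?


tau = m*g*L*cos(angle)
= 12 * 9.81 * 2.0 * cos(19 deg)
= 12 * 9.81 * 2.0 * 0.9455
= 222.6129 Nm


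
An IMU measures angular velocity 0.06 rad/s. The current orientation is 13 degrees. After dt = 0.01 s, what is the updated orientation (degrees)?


delta_theta = w * dt = 0.06 * 0.01 = 0.0006 rad
= 0.0344 deg
theta_new = 13 + 0.0344 = 13.0344 deg


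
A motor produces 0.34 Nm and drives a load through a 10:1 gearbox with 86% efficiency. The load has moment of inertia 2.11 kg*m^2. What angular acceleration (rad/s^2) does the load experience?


tau_out = tau_motor * N * eta
= 0.34 * 10 * 0.86 = 2.924 Nm
alpha = tau_out / I = 2.924 / 2.11
= 1.3858 rad/s^2


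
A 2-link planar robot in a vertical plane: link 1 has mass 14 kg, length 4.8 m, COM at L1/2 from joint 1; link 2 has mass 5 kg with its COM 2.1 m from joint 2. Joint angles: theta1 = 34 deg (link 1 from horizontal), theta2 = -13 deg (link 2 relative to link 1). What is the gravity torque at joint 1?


Horizontal distance from joint 1 to link-1 COM:
  x_c1 = (L1/2)*cos(t1) = 2.4 * 0.829 = 1.9897 m
Horizontal distance from joint 1 to link-2 COM:
  x_c2 = L1*cos(t1) + Lc2*cos(t1+t2)
       = 4.8*0.829 + 2.1*0.9336 = 5.9399 m
tau1 = m1*g*x_c1 + m2*g*x_c2
     = 14*9.81*1.9897 + 5*9.81*5.9399
     = 273.264 + 291.3521
     = 564.6161 Nm


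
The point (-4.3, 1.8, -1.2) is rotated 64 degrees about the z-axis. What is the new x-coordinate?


Rotation about z-axis: x' = x*cos(theta) - y*sin(theta)
= -4.3 * 0.4384 - 1.8 * 0.8988
= -3.5028


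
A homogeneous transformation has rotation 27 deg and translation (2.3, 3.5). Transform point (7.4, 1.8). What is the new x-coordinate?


x' = cos(theta)*px - sin(theta)*py + tx
= 0.891*7.4 - 0.454*1.8 + 2.3
= 8.0763


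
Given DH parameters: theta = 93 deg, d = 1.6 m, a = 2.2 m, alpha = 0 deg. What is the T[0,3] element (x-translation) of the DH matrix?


T[0,3] = a * cos(theta)
= 2.2 * cos(93 deg)
= 2.2 * -0.0523
= -0.1151


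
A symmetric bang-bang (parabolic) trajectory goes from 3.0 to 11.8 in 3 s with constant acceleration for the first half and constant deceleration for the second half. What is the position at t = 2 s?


Symmetric rest-to-rest: each phase covers (pf-p0)/2 in time T/2. 0.5*a*(T/2)^2 = (pf-p0)/2 => a = 4*(pf-p0)/T^2
a = 4*(11.8-3.0)/3^2 = 3.9111
t = 2 is in the deceleration phase (t > T/2).
p = pf - 0.5*a*(T-t)^2 = 11.8 - 0.5*3.9111*1^2
= 9.8444


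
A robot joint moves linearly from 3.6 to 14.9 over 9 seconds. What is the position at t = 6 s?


s = t/T = 6/9 = 0.6667
p(t) = p0 + (pf-p0)*s
= 3.6 + (14.9 - 3.6) * 0.6667
= 11.1333


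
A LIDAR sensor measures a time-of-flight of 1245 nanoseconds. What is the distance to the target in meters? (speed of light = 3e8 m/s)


tof = 1245 ns = 1.245e-06 s
dist = c * tof / 2
= 3e8 * 1.245e-06 / 2
= 186.75 m


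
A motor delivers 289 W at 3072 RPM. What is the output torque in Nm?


omega = 3072 * 2*pi/60 = 321.6991 rad/s
tau = P / omega = 289 / 321.6991
= 0.8984 Nm


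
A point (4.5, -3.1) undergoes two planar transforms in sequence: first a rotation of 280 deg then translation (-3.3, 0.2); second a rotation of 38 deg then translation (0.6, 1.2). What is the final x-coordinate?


After transform 1:
x1 = cos(280)*4.5 - sin(280)*-3.1 + -3.3 = -5.5715
y1 = sin(280)*4.5 + cos(280)*-3.1 + 0.2 = -4.7699
After transform 2:
x2 = cos(38)*-5.5715 - sin(38)*-4.7699 + 0.6
= -0.8537


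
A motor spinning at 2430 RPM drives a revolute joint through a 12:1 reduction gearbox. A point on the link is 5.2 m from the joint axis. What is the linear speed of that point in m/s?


omega_motor = 2430 * 2*pi/60 = 254.469 rad/s
omega_joint = omega_motor / 12 = 21.2058 rad/s
v = omega_joint * r = 21.2058 * 5.2
= 110.2699 m/s


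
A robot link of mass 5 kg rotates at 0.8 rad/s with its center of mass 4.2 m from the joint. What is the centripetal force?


F = m * omega^2 * r
= 5 * 0.8^2 * 4.2
= 5 * 0.64 * 4.2
= 13.44 N


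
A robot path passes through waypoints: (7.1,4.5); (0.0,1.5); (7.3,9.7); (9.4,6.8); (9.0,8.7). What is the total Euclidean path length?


Segment lengths:
  seg1 = sqrt((-7.1)^2 + (-3.0)^2) = 7.7078
  seg2 = sqrt((7.3)^2 + (8.2)^2) = 10.9786
  seg3 = sqrt((2.1)^2 + (-2.9)^2) = 3.5805
  seg4 = sqrt((-0.4)^2 + (1.9)^2) = 1.9416
Total = 24.2086


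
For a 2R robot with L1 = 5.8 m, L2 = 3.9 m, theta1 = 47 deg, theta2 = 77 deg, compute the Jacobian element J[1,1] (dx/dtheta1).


J[1,1] = -L1*sin(t1) - L2*sin(t1+t2)
= -5.8*sin(47) - 3.9*sin(124)
= -7.4751


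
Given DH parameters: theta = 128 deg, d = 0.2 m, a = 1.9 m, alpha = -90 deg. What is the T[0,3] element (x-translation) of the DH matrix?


T[0,3] = a * cos(theta)
= 1.9 * cos(128 deg)
= 1.9 * -0.6157
= -1.1698


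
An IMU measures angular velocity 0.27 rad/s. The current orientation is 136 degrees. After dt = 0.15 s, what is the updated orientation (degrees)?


delta_theta = w * dt = 0.27 * 0.15 = 0.0405 rad
= 2.3205 deg
theta_new = 136 + 2.3205 = 138.3205 deg


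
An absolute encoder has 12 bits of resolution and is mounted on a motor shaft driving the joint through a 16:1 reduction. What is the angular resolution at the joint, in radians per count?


counts = 2^12 = 4096
effective counts at joint = 4096 * 16 = 65536
resolution = 2*pi / 65536
= 9.5874e-05 rad/count


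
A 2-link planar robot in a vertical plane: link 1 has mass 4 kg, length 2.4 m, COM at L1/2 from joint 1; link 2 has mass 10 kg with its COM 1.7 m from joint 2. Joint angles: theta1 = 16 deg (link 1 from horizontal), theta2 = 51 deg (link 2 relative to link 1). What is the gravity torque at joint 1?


Horizontal distance from joint 1 to link-1 COM:
  x_c1 = (L1/2)*cos(t1) = 1.2 * 0.9613 = 1.1535 m
Horizontal distance from joint 1 to link-2 COM:
  x_c2 = L1*cos(t1) + Lc2*cos(t1+t2)
       = 2.4*0.9613 + 1.7*0.3907 = 2.9713 m
tau1 = m1*g*x_c1 + m2*g*x_c2
     = 4*9.81*1.1535 + 10*9.81*2.9713
     = 45.2639 + 291.4817
     = 336.7456 Nm


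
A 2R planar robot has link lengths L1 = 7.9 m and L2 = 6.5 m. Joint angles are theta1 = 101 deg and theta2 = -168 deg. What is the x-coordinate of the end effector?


Convert angles to radians: theta1 = 1.7628, theta2 = -2.9322
x = L1*cos(theta1) + L2*cos(theta1+theta2)
x = -1.5074 + 2.5398
x = 1.0324


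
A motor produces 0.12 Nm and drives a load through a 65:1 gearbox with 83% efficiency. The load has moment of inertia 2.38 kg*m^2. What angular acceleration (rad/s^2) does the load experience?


tau_out = tau_motor * N * eta
= 0.12 * 65 * 0.83 = 6.474 Nm
alpha = tau_out / I = 6.474 / 2.38
= 2.7202 rad/s^2


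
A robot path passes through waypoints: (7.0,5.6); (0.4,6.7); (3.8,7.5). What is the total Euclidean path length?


Segment lengths:
  seg1 = sqrt((-6.6)^2 + (1.1)^2) = 6.691
  seg2 = sqrt((3.4)^2 + (0.8)^2) = 3.4928
Total = 10.1839


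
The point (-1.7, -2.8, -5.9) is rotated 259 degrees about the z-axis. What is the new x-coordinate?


Rotation about z-axis: x' = x*cos(theta) - y*sin(theta)
= -1.7 * -0.1908 - -2.8 * -0.9816
= -2.4242


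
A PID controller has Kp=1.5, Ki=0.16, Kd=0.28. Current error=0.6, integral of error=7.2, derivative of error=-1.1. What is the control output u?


u = Kp*e + Ki*int(e) + Kd*de/dt
= 1.5*0.6 + 0.16*7.2 + 0.28*(-1.1)
= 0.9 + 1.152 + -0.308
= 1.744


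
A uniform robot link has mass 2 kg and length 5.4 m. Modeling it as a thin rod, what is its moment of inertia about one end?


I = (1/3) * m * L^2
= (1/3) * 2 * 5.4^2
= 0.333333 * 2 * 29.16
= 19.44 kg*m^2


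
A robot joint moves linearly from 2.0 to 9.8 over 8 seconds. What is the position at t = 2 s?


s = t/T = 2/8 = 0.25
p(t) = p0 + (pf-p0)*s
= 2.0 + (9.8 - 2.0) * 0.25
= 3.95


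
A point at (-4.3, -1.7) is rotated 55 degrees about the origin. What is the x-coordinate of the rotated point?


x' = x*cos(theta) - y*sin(theta)
cos(55 deg) = 0.5736, sin(55 deg) = 0.8192
x' = -4.3 * 0.5736 - -1.7 * 0.8192
= -2.4664 - -1.3926
= -1.0738


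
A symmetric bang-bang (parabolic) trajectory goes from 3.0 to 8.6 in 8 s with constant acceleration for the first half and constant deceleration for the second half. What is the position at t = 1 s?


Symmetric rest-to-rest: each phase covers (pf-p0)/2 in time T/2. 0.5*a*(T/2)^2 = (pf-p0)/2 => a = 4*(pf-p0)/T^2
a = 4*(8.6-3.0)/8^2 = 0.35
t = 1 is in the acceleration phase (t <= T/2).
p = p0 + 0.5*a*t^2 = 3.0 + 0.5*0.35*1^2
= 3.175


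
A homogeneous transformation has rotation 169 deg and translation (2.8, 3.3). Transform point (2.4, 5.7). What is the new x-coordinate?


x' = cos(theta)*px - sin(theta)*py + tx
= -0.9816*2.4 - 0.1908*5.7 + 2.8
= -0.6435


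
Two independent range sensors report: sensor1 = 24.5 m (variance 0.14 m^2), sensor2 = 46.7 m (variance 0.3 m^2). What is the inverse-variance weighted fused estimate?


w1 = (1/var1) / (1/var1 + 1/var2)
   = 7.1429 / (7.1429 + 3.3333) = 0.6818
w2 = 1 - w1 = 0.3182
fused = w1*s1 + w2*s2 = 16.7045 + 14.8591
= 31.5636 m


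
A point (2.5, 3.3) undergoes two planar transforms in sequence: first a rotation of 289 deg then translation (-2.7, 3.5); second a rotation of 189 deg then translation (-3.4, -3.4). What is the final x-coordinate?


After transform 1:
x1 = cos(289)*2.5 - sin(289)*3.3 + -2.7 = 1.2341
y1 = sin(289)*2.5 + cos(289)*3.3 + 3.5 = 2.2106
After transform 2:
x2 = cos(189)*1.2341 - sin(189)*2.2106 + -3.4
= -4.2731


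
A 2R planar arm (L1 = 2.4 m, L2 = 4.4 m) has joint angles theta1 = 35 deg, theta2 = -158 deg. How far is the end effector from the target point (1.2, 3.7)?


End effector via forward kinematics:
x = L1*cos(t1) + L2*cos(t1+t2) = -0.4304
y = L1*sin(t1) + L2*sin(t1+t2) = -2.3136
Distance to target:
d = sqrt((1.2 - -0.4304)^2 + (3.7 - -2.3136)^2)
= sqrt(2.6584 + 36.163)
= 6.2307 m


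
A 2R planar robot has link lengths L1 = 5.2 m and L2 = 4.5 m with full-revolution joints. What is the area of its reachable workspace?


r_max = L1 + L2 = 9.7 m
r_min = |L1 - L2| = 0.7 m
Area = pi*(r_max^2 - r_min^2)
= pi*(94.09 - 0.49)
= pi * 93.6
= 294.0531 m^2


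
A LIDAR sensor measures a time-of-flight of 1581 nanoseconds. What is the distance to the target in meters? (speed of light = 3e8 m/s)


tof = 1581 ns = 1.581e-06 s
dist = c * tof / 2
= 3e8 * 1.581e-06 / 2
= 237.15 m


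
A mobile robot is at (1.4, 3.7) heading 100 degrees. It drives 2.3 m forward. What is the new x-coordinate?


x_new = x0 + d*cos(theta)
= 1.4 + 2.3*cos(100)
= 1.4 + -0.3994
= 1.0006


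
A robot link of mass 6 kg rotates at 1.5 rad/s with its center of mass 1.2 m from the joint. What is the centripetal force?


F = m * omega^2 * r
= 6 * 1.5^2 * 1.2
= 6 * 2.25 * 1.2
= 16.2 N


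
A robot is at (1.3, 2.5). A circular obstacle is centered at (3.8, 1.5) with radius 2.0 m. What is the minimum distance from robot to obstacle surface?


center_dist = sqrt((1.3-3.8)^2 + (2.5-1.5)^2)
= sqrt(6.25 + 1.0)
= 2.6926
min_dist = center_dist - radius = 2.6926 - 2.0 = 0.6926 m


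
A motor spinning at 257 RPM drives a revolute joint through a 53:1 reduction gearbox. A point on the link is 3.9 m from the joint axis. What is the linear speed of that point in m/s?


omega_motor = 257 * 2*pi/60 = 26.913 rad/s
omega_joint = omega_motor / 53 = 0.5078 rad/s
v = omega_joint * r = 0.5078 * 3.9
= 1.9804 m/s


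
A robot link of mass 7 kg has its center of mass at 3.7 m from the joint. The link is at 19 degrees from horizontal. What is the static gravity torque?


tau = m*g*L*cos(angle)
= 7 * 9.81 * 3.7 * cos(19 deg)
= 7 * 9.81 * 3.7 * 0.9455
= 240.2364 Nm


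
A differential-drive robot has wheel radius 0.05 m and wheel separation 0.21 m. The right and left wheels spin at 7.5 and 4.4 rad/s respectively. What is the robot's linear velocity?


vR = r*wR = 0.05*7.5 = 0.375 m/s
vL = r*wL = 0.05*4.4 = 0.22 m/s
v = (vR+vL)/2 = 0.2975 m/s
omega = (vR-vL)/L = 0.7381 rad/s
linear velocity = 0.2975 m/s


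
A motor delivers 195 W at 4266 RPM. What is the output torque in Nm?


omega = 4266 * 2*pi/60 = 446.7345 rad/s
tau = P / omega = 195 / 446.7345
= 0.4365 Nm


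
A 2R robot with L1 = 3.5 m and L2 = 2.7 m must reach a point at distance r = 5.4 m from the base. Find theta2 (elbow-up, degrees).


cos(theta2) = (r^2 - L1^2 - L2^2) / (2*L1*L2)
cos(theta2) = (29.16 - 12.25 - 7.29) / 18.9
cos(theta2) = 0.508995
theta2 = 59.4031 degrees


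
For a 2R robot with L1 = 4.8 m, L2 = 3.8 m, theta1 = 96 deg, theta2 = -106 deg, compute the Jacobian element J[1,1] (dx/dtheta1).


J[1,1] = -L1*sin(t1) - L2*sin(t1+t2)
= -4.8*sin(96) - 3.8*sin(-10)
= -4.1138


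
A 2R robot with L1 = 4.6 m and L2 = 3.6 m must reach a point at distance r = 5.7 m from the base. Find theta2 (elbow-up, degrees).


cos(theta2) = (r^2 - L1^2 - L2^2) / (2*L1*L2)
cos(theta2) = (32.49 - 21.16 - 12.96) / 33.12
cos(theta2) = -0.049215
theta2 = 92.8209 degrees


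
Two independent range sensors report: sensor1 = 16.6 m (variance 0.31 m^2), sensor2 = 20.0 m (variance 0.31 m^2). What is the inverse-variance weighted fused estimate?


w1 = (1/var1) / (1/var1 + 1/var2)
   = 3.2258 / (3.2258 + 3.2258) = 0.5
w2 = 1 - w1 = 0.5
fused = w1*s1 + w2*s2 = 8.3 + 10.0
= 18.3 m


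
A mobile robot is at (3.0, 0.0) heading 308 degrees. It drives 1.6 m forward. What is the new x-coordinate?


x_new = x0 + d*cos(theta)
= 3.0 + 1.6*cos(308)
= 3.0 + 0.9851
= 3.9851


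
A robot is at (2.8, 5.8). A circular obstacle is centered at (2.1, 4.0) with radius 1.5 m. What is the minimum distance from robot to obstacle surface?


center_dist = sqrt((2.8-2.1)^2 + (5.8-4.0)^2)
= sqrt(0.49 + 3.24)
= 1.9313
min_dist = center_dist - radius = 1.9313 - 1.5 = 0.4313 m


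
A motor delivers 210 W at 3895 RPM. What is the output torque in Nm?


omega = 3895 * 2*pi/60 = 407.8834 rad/s
tau = P / omega = 210 / 407.8834
= 0.5149 Nm


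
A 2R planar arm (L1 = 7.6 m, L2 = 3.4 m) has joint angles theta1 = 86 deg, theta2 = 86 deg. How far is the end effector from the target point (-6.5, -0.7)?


End effector via forward kinematics:
x = L1*cos(t1) + L2*cos(t1+t2) = -2.8368
y = L1*sin(t1) + L2*sin(t1+t2) = 8.0547
Distance to target:
d = sqrt((-6.5 - -2.8368)^2 + (-0.7 - 8.0547)^2)
= sqrt(13.4193 + 76.6443)
= 9.4902 m


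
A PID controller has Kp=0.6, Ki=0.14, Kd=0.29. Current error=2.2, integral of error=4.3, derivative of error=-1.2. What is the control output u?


u = Kp*e + Ki*int(e) + Kd*de/dt
= 0.6*2.2 + 0.14*4.3 + 0.29*(-1.2)
= 1.32 + 0.602 + -0.348
= 1.574


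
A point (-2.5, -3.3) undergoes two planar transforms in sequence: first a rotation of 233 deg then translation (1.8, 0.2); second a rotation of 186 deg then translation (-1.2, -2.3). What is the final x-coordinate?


After transform 1:
x1 = cos(233)*-2.5 - sin(233)*-3.3 + 1.8 = 0.669
y1 = sin(233)*-2.5 + cos(233)*-3.3 + 0.2 = 4.1826
After transform 2:
x2 = cos(186)*0.669 - sin(186)*4.1826 + -1.2
= -1.4282


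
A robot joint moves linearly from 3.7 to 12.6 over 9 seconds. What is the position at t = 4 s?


s = t/T = 4/9 = 0.4444
p(t) = p0 + (pf-p0)*s
= 3.7 + (12.6 - 3.7) * 0.4444
= 7.6556


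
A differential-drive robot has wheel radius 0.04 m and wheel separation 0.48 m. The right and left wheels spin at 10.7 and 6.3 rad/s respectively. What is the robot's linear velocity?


vR = r*wR = 0.04*10.7 = 0.428 m/s
vL = r*wL = 0.04*6.3 = 0.252 m/s
v = (vR+vL)/2 = 0.34 m/s
omega = (vR-vL)/L = 0.3667 rad/s
linear velocity = 0.34 m/s


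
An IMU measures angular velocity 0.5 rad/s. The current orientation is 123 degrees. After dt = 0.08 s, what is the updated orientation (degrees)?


delta_theta = w * dt = 0.5 * 0.08 = 0.04 rad
= 2.2918 deg
theta_new = 123 + 2.2918 = 125.2918 deg


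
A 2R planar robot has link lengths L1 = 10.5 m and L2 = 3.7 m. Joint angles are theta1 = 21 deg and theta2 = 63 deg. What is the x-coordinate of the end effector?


Convert angles to radians: theta1 = 0.3665, theta2 = 1.0996
x = L1*cos(theta1) + L2*cos(theta1+theta2)
x = 9.8026 + 0.3868
x = 10.1893


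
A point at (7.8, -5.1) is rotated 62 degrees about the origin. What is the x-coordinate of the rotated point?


x' = x*cos(theta) - y*sin(theta)
cos(62 deg) = 0.4695, sin(62 deg) = 0.8829
x' = 7.8 * 0.4695 - -5.1 * 0.8829
= 3.6619 - -4.503
= 8.1649


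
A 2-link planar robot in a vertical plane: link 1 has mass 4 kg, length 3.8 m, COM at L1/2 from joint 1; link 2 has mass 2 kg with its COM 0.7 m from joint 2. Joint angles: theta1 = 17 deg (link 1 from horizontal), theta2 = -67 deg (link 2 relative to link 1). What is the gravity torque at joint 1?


Horizontal distance from joint 1 to link-1 COM:
  x_c1 = (L1/2)*cos(t1) = 1.9 * 0.9563 = 1.817 m
Horizontal distance from joint 1 to link-2 COM:
  x_c2 = L1*cos(t1) + Lc2*cos(t1+t2)
       = 3.8*0.9563 + 0.7*0.6428 = 4.0839 m
tau1 = m1*g*x_c1 + m2*g*x_c2
     = 4*9.81*1.817 + 2*9.81*4.0839
     = 71.2983 + 80.1263
     = 151.4246 Nm


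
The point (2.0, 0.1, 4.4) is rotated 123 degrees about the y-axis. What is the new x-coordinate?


Rotation about y-axis: x' = x*cos(theta) + z*sin(theta)
= 2.0 * -0.5446 + 4.4 * 0.8387
= 2.6009


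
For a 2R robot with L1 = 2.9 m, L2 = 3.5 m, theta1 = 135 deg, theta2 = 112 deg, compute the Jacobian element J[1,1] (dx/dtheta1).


J[1,1] = -L1*sin(t1) - L2*sin(t1+t2)
= -2.9*sin(135) - 3.5*sin(247)
= 1.1712
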